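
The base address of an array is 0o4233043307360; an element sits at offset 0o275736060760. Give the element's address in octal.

0o4531001370340

Add column by column in base 8, right to left:
  0+0 = 0
  6+6 = 4 carry 1
  3+7+1 = 3 carry 1
  7+0+1 = 0 carry 1
  0+6+1 = 7
  3+0 = 3
  3+6 = 1 carry 1
  4+3+1 = 0 carry 1
  0+7+1 = 0 carry 1
  3+5+1 = 1 carry 1
  3+7+1 = 3 carry 1
  2+2+1 = 5
  4+0 = 4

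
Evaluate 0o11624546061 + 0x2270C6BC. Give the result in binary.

0b1110000110000111001001011101101

0o11624546061 = 0b1001110010100101100110000110001 in binary.
0x2270C6BC = 0b100010011100001100011010111100 in binary.
Add column by column in base 2, right to left:
  1+0 = 1
  0+0 = 0
  0+1 = 1
  0+1 = 1
  1+1 = 0 carry 1
  1+1+1 = 1 carry 1
  0+0+1 = 1
  0+1 = 1
  0+0 = 0
  0+1 = 1
  1+1 = 0 carry 1
  1+0+1 = 0 carry 1
  0+0+1 = 1
  0+0 = 0
  1+1 = 0 carry 1
  1+1+1 = 1 carry 1
  0+0+1 = 1
  1+0 = 1
  0+0 = 0
  0+0 = 0
  1+1 = 0 carry 1
  0+1+1 = 0 carry 1
  1+1+1 = 1 carry 1
  0+0+1 = 1
  0+0 = 0
  1+1 = 0 carry 1
  1+0+1 = 0 carry 1
  1+0+1 = 0 carry 1
  0+0+1 = 1
  0+1 = 1
  1+0 = 1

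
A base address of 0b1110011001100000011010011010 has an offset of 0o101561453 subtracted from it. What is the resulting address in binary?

0b1101010111110010001101101111

0o101561453 = 0b1000001101110001100101011 in binary.
Subtract column by column in base 2:
  0-1 → 1 (borrow)
  1-1-1 → 1 (borrow)
  0-0-1 → 1 (borrow)
  1-1-1 → 1 (borrow)
  1-0-1 → 0
  0-1 → 1 (borrow)
  0-0-1 → 1 (borrow)
  1-0-1 → 0
  0-1 → 1 (borrow)
  1-1-1 → 1 (borrow)
  1-0-1 → 0
  0-0 → 0
  0-0 → 0
  0-1 → 1 (borrow)
  0-1-1 → 0 (borrow)
  0-1-1 → 0 (borrow)
  0-0-1 → 1 (borrow)
  1-1-1 → 1 (borrow)
  1-1-1 → 1 (borrow)
  0-0-1 → 1 (borrow)
  0-0-1 → 1 (borrow)
  1-0-1 → 0
  1-0 → 1
  0-0 → 0
  0-1 → 1 (borrow)
  1-0-1 → 0
  1-0 → 1
  1-0 → 1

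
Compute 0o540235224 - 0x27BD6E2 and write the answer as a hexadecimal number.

0x30563B2

0o540235224 = 0x5813A94 in hexadecimal.
Subtract column by column in base 16:
  4-2 → 2
  9-E → B (borrow)
  A-6-1 → 3
  3-D → 6 (borrow)
  1-B-1 → 5 (borrow)
  8-7-1 → 0
  5-2 → 3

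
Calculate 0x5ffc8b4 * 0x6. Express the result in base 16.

0x23feb438

Multiply each base-16 digit by 6, carrying:
  4×6 = 24 → write 8 carry 1
  b×6+1 = 67 → write 3 carry 4
  8×6+4 = 52 → write 4 carry 3
  c×6+3 = 75 → write b carry 4
  f×6+4 = 94 → write e carry 5
  f×6+5 = 95 → write f carry 5
  5×6+5 = 35 → write 3 carry 2
  remaining carry: 2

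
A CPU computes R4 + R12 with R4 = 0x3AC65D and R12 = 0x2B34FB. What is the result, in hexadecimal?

0x65FB58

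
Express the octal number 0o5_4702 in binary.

Each octal digit is 3 bits: 5=101 4=100 7=111 0=000 2=010.

0b101100111000010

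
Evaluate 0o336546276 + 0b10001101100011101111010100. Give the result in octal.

0o554204222

0b10001101100011101111010100 = 0o215435724 in octal.
Add column by column in base 8, right to left:
  6+4 = 2 carry 1
  7+2+1 = 2 carry 1
  2+7+1 = 2 carry 1
  6+5+1 = 4 carry 1
  4+3+1 = 0 carry 1
  5+4+1 = 2 carry 1
  6+5+1 = 4 carry 1
  3+1+1 = 5
  3+2 = 5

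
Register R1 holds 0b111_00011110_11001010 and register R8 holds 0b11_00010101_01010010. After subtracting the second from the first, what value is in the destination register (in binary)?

Subtract column by column in base 2:
  0-0 → 0
  1-1 → 0
  0-0 → 0
  1-0 → 1
  0-1 → 1 (borrow)
  0-0-1 → 1 (borrow)
  1-1-1 → 1 (borrow)
  1-0-1 → 0
  0-1 → 1 (borrow)
  1-0-1 → 0
  1-1 → 0
  1-0 → 1
  1-1 → 0
  0-0 → 0
  0-0 → 0
  0-0 → 0
  1-1 → 0
  1-1 → 0
  1-0 → 1

0b1000000100101111000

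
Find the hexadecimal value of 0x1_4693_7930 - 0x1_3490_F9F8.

Subtract column by column in base 16:
  0-8 → 8 (borrow)
  3-F-1 → 3 (borrow)
  9-9-1 → F (borrow)
  7-F-1 → 7 (borrow)
  3-0-1 → 2
  9-9 → 0
  6-4 → 2
  4-3 → 1
  1-1 → 0

0x12027F38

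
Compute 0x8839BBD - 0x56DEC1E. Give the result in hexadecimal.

0x315AF9F

Subtract column by column in base 16:
  D-E → F (borrow)
  B-1-1 → 9
  B-C → F (borrow)
  9-E-1 → A (borrow)
  3-D-1 → 5 (borrow)
  8-6-1 → 1
  8-5 → 3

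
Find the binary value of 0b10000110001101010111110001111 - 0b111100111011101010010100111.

0b1001001010001101101011101000

Subtract column by column in base 2:
  1-1 → 0
  1-1 → 0
  1-1 → 0
  1-0 → 1
  0-0 → 0
  0-1 → 1 (borrow)
  0-0-1 → 1 (borrow)
  1-1-1 → 1 (borrow)
  1-0-1 → 0
  1-0 → 1
  1-1 → 0
  1-0 → 1
  0-1 → 1 (borrow)
  1-0-1 → 0
  0-1 → 1 (borrow)
  1-1-1 → 1 (borrow)
  0-1-1 → 0 (borrow)
  1-0-1 → 0
  1-1 → 0
  0-1 → 1 (borrow)
  0-1-1 → 0 (borrow)
  0-0-1 → 1 (borrow)
  1-0-1 → 0
  1-1 → 0
  0-1 → 1 (borrow)
  0-1-1 → 0 (borrow)
  0-1-1 → 0 (borrow)
  0-0-1 → 1 (borrow)
  1-0-1 → 0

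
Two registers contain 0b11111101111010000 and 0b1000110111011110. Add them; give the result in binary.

0b101000100110101110

Add column by column in base 2, right to left:
  0+0 = 0
  0+1 = 1
  0+1 = 1
  0+1 = 1
  1+1 = 0 carry 1
  0+0+1 = 1
  1+1 = 0 carry 1
  1+1+1 = 1 carry 1
  1+1+1 = 1 carry 1
  1+0+1 = 0 carry 1
  0+1+1 = 0 carry 1
  1+1+1 = 1 carry 1
  1+0+1 = 0 carry 1
  1+0+1 = 0 carry 1
  1+0+1 = 0 carry 1
  1+1+1 = 1 carry 1
  1+0+1 = 0 carry 1
  final carry 1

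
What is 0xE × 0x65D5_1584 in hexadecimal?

Multiply each base-16 digit by 14, carrying:
  4×14 = 56 → write 8 carry 3
  8×14+3 = 115 → write 3 carry 7
  5×14+7 = 77 → write D carry 4
  1×14+4 = 18 → write 2 carry 1
  5×14+1 = 71 → write 7 carry 4
  D×14+4 = 186 → write A carry 11
  5×14+11 = 81 → write 1 carry 5
  6×14+5 = 89 → write 9 carry 5
  remaining carry: 5

0x591A72D38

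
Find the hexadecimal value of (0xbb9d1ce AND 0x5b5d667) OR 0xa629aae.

0xbf3daee

0xbb9d1ce AND 0x5b5d667 = 0x1b1d046.
Then OR with 0xa629aae.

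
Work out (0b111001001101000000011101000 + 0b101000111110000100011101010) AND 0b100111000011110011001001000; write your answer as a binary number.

0b100010000011000000001000000

Add column by column in base 2, right to left:
  0+0 = 0
  0+1 = 1
  0+0 = 0
  1+1 = 0 carry 1
  0+0+1 = 1
  1+1 = 0 carry 1
  1+1+1 = 1 carry 1
  1+1+1 = 1 carry 1
  0+0+1 = 1
  0+0 = 0
  0+0 = 0
  0+1 = 1
  0+0 = 0
  0+0 = 0
  0+0 = 0
  1+0 = 1
  0+1 = 1
  1+1 = 0 carry 1
  1+1+1 = 1 carry 1
  0+1+1 = 0 carry 1
  0+1+1 = 0 carry 1
  1+0+1 = 0 carry 1
  0+0+1 = 1
  0+0 = 0
  1+1 = 0 carry 1
  1+0+1 = 0 carry 1
  1+1+1 = 1 carry 1
  final carry 1
Sum = 0b1100010001011000100111010010; now AND with 0b100111000011110011001001000:
  1100010001011000100111010010
& 0100111000011110011001001000
= 0100010000011000000001000000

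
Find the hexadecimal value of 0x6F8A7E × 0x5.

0x22DB476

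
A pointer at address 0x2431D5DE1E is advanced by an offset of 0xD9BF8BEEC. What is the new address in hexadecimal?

0x31CDCE9D0A

Add column by column in base 16, right to left:
  E+C = A carry 1
  1+E+1 = 0 carry 1
  E+E+1 = D carry 1
  D+B+1 = 9 carry 1
  5+8+1 = E
  D+F = C carry 1
  1+B+1 = D
  3+9 = C
  4+D = 1 carry 1
  2+0+1 = 3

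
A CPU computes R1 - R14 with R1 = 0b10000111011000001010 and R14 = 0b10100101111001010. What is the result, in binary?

Subtract column by column in base 2:
  0-0 → 0
  1-1 → 0
  0-0 → 0
  1-1 → 0
  0-0 → 0
  0-0 → 0
  0-1 → 1 (borrow)
  0-1-1 → 0 (borrow)
  0-1-1 → 0 (borrow)
  1-1-1 → 1 (borrow)
  1-0-1 → 0
  0-1 → 1 (borrow)
  1-0-1 → 0
  1-0 → 1
  1-1 → 0
  0-0 → 0
  0-1 → 1 (borrow)
  0-0-1 → 1 (borrow)
  0-0-1 → 1 (borrow)
  1-0-1 → 0

0b1110010101001000000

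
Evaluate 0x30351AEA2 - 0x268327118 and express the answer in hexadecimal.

0x9B1F3D8A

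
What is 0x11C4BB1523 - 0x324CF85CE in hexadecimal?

Subtract column by column in base 16:
  3-E → 5 (borrow)
  2-C-1 → 5 (borrow)
  5-5-1 → F (borrow)
  1-8-1 → 8 (borrow)
  B-F-1 → B (borrow)
  B-C-1 → E (borrow)
  4-4-1 → F (borrow)
  C-2-1 → 9
  1-3 → E (borrow)
  1-0-1 → 0

0xE9FEB8F55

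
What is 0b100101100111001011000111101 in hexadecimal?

Group the bits into nibbles: 0100 1011 0011 1001 0110 0011 1101 → 4B3963D.

0x4B3963D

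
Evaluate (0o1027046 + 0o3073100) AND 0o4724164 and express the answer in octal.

Add column by column in base 8, right to left:
  6+0 = 6
  4+0 = 4
  0+1 = 1
  7+3 = 2 carry 1
  2+7+1 = 2 carry 1
  0+0+1 = 1
  1+3 = 4
Sum = 0o4122146; now AND with 0o4724164:
  4&4=4, 1&7=1, 2&2=2, 2&4=0, 1&1=1, 4&6=4, 6&4=4

0o4120144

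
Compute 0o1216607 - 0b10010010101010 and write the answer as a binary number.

0b1001111100011011101

0o1216607 = 0b1010001110110000111 in binary.
Subtract column by column in base 2:
  1-0 → 1
  1-1 → 0
  1-0 → 1
  0-1 → 1 (borrow)
  0-0-1 → 1 (borrow)
  0-1-1 → 0 (borrow)
  0-0-1 → 1 (borrow)
  1-1-1 → 1 (borrow)
  1-0-1 → 0
  0-0 → 0
  1-1 → 0
  1-0 → 1
  1-0 → 1
  0-1 → 1 (borrow)
  0-0-1 → 1 (borrow)
  0-0-1 → 1 (borrow)
  1-0-1 → 0
  0-0 → 0
  1-0 → 1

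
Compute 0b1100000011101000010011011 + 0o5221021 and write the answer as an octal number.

0b1100000011101000010011011 = 0o140350233 in octal.
Add column by column in base 8, right to left:
  3+1 = 4
  3+2 = 5
  2+0 = 2
  0+1 = 1
  5+2 = 7
  3+2 = 5
  0+5 = 5
  4+0 = 4
  1+0 = 1

0o145571254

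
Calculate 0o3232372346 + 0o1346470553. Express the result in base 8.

0o4601063121

Add column by column in base 8, right to left:
  6+3 = 1 carry 1
  4+5+1 = 2 carry 1
  3+5+1 = 1 carry 1
  2+0+1 = 3
  7+7 = 6 carry 1
  3+4+1 = 0 carry 1
  2+6+1 = 1 carry 1
  3+4+1 = 0 carry 1
  2+3+1 = 6
  3+1 = 4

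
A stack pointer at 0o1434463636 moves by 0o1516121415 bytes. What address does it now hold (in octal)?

0o3152605253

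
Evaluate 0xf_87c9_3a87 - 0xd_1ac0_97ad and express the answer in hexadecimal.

Subtract column by column in base 16:
  7-d → a (borrow)
  8-a-1 → d (borrow)
  a-7-1 → 2
  3-9 → a (borrow)
  9-0-1 → 8
  c-c → 0
  7-a → d (borrow)
  8-1-1 → 6
  f-d → 2

0x26d08a2da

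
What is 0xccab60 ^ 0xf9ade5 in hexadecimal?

XOR each hex digit independently (no carries):
  c^f=3, c^9=5, a^a=0, b^d=6, 6^e=8, 0^5=5

0x350685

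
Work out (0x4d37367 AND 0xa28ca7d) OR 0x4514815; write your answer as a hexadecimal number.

0x4d37367 AND 0xa28ca7d = 0x0004265.
Then OR with 0x4514815.

0x4514a75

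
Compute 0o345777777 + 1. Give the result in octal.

0o346000000

The trailing 6 digits are 7 (max in base 8), so adding 1 cascades: they roll to 0 and the next digit up increments.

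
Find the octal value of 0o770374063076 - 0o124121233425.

0o644252627451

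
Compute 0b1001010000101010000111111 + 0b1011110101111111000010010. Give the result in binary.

Add column by column in base 2, right to left:
  1+0 = 1
  1+1 = 0 carry 1
  1+0+1 = 0 carry 1
  1+0+1 = 0 carry 1
  1+1+1 = 1 carry 1
  1+0+1 = 0 carry 1
  0+0+1 = 1
  0+0 = 0
  0+0 = 0
  0+1 = 1
  1+1 = 0 carry 1
  0+1+1 = 0 carry 1
  1+1+1 = 1 carry 1
  0+1+1 = 0 carry 1
  1+1+1 = 1 carry 1
  0+1+1 = 0 carry 1
  0+0+1 = 1
  0+1 = 1
  0+0 = 0
  1+1 = 0 carry 1
  0+1+1 = 0 carry 1
  1+1+1 = 1 carry 1
  0+1+1 = 0 carry 1
  0+0+1 = 1
  1+1 = 0 carry 1
  final carry 1

0b10101000110101001001010001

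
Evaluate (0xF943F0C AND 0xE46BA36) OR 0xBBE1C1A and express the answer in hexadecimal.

0xFBE3E1E

0xF943F0C AND 0xE46BA36 = 0xE043A04.
Then OR with 0xBBE1C1A.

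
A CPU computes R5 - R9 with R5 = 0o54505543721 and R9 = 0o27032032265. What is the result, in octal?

0o25453511434

Subtract column by column in base 8:
  1-5 → 4 (borrow)
  2-6-1 → 3 (borrow)
  7-2-1 → 4
  3-2 → 1
  4-3 → 1
  5-0 → 5
  5-2 → 3
  0-3 → 5 (borrow)
  5-0-1 → 4
  4-7 → 5 (borrow)
  5-2-1 → 2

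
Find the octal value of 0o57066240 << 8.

0o27433120000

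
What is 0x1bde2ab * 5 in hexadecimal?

0x8b56d57

Multiply each base-16 digit by 5, carrying:
  b×5 = 55 → write 7 carry 3
  a×5+3 = 53 → write 5 carry 3
  2×5+3 = 13 → write d
  e×5 = 70 → write 6 carry 4
  d×5+4 = 69 → write 5 carry 4
  b×5+4 = 59 → write b carry 3
  1×5+3 = 8 → write 8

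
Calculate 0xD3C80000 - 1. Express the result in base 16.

The trailing 4 digits are 0, so subtracting 1 borrows through: they become F and the next digit up decrements.

0xD3C7FFFF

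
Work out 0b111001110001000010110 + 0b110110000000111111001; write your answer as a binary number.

0b1101111110010000001111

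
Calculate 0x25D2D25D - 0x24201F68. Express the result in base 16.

Subtract column by column in base 16:
  D-8 → 5
  5-6 → F (borrow)
  2-F-1 → 2 (borrow)
  D-1-1 → B
  2-0 → 2
  D-2 → B
  5-4 → 1
  2-2 → 0

0x1B2B2F5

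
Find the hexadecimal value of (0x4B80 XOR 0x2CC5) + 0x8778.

0xEEBD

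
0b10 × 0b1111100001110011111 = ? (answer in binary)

0b11111000011100111110

Multiply each base-2 digit by 2, carrying:
  1×2 = 2 → write 0 carry 1
  1×2+1 = 3 → write 1 carry 1
  1×2+1 = 3 → write 1 carry 1
  1×2+1 = 3 → write 1 carry 1
  1×2+1 = 3 → write 1 carry 1
  0×2+1 = 1 → write 1
  0×2 = 0 → write 0
  1×2 = 2 → write 0 carry 1
  1×2+1 = 3 → write 1 carry 1
  1×2+1 = 3 → write 1 carry 1
  0×2+1 = 1 → write 1
  0×2 = 0 → write 0
  0×2 = 0 → write 0
  0×2 = 0 → write 0
  1×2 = 2 → write 0 carry 1
  1×2+1 = 3 → write 1 carry 1
  1×2+1 = 3 → write 1 carry 1
  1×2+1 = 3 → write 1 carry 1
  1×2+1 = 3 → write 1 carry 1
  remaining carry: 1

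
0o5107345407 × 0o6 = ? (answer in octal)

Multiply each base-8 digit by 6, carrying:
  7×6 = 42 → write 2 carry 5
  0×6+5 = 5 → write 5
  4×6 = 24 → write 0 carry 3
  5×6+3 = 33 → write 1 carry 4
  4×6+4 = 28 → write 4 carry 3
  3×6+3 = 21 → write 5 carry 2
  7×6+2 = 44 → write 4 carry 5
  0×6+5 = 5 → write 5
  1×6 = 6 → write 6
  5×6 = 30 → write 6 carry 3
  remaining carry: 3

0o36654541052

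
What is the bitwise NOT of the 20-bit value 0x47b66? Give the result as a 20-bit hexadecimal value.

Each hex digit d becomes f−d:
  4→b, 7→8, b→4, 6→9, 6→9

0xb8499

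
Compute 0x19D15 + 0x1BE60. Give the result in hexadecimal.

Add column by column in base 16, right to left:
  5+0 = 5
  1+6 = 7
  D+E = B carry 1
  9+B+1 = 5 carry 1
  1+1+1 = 3

0x35B75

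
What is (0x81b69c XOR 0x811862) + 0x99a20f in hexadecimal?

First 0x81b69c XOR 0x811862 = 0x00aefe.
Add column by column in base 16, right to left:
  e+f = d carry 1
  f+0+1 = 0 carry 1
  e+2+1 = 1 carry 1
  a+a+1 = 5 carry 1
  0+9+1 = a
  0+9 = 9

0x9a510d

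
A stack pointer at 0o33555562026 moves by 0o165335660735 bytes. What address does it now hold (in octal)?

Add column by column in base 8, right to left:
  6+5 = 3 carry 1
  2+3+1 = 6
  0+7 = 7
  2+0 = 2
  6+6 = 4 carry 1
  5+6+1 = 4 carry 1
  5+5+1 = 3 carry 1
  5+3+1 = 1 carry 1
  5+3+1 = 1 carry 1
  3+5+1 = 1 carry 1
  3+6+1 = 2 carry 1
  0+1+1 = 2

0o221113442763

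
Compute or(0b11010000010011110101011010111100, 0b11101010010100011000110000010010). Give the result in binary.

0b11111010010111111101111010111110

OR bit by bit (1 where either bit is 1):
  11010000010011110101011010111100
| 11101010010100011000110000010010
= 11111010010111111101111010111110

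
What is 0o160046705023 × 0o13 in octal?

0o2320653567321

Multiply each base-8 digit by 11, carrying:
  3×11 = 33 → write 1 carry 4
  2×11+4 = 26 → write 2 carry 3
  0×11+3 = 3 → write 3
  5×11 = 55 → write 7 carry 6
  0×11+6 = 6 → write 6
  7×11 = 77 → write 5 carry 9
  6×11+9 = 75 → write 3 carry 9
  4×11+9 = 53 → write 5 carry 6
  0×11+6 = 6 → write 6
  0×11 = 0 → write 0
  6×11 = 66 → write 2 carry 8
  1×11+8 = 19 → write 3 carry 2
  remaining carry: 2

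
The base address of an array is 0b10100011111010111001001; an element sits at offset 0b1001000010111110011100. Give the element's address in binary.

0b11101100010010101100101

Add column by column in base 2, right to left:
  1+0 = 1
  0+0 = 0
  0+1 = 1
  1+1 = 0 carry 1
  0+1+1 = 0 carry 1
  0+0+1 = 1
  1+0 = 1
  1+1 = 0 carry 1
  1+1+1 = 1 carry 1
  0+1+1 = 0 carry 1
  1+1+1 = 1 carry 1
  0+1+1 = 0 carry 1
  1+0+1 = 0 carry 1
  1+1+1 = 1 carry 1
  1+0+1 = 0 carry 1
  1+0+1 = 0 carry 1
  1+0+1 = 0 carry 1
  0+0+1 = 1
  0+1 = 1
  0+0 = 0
  1+0 = 1
  0+1 = 1
  1+0 = 1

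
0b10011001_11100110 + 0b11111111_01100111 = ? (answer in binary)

0b11001100101001101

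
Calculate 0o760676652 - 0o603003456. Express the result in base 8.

0o155673174

Subtract column by column in base 8:
  2-6 → 4 (borrow)
  5-5-1 → 7 (borrow)
  6-4-1 → 1
  6-3 → 3
  7-0 → 7
  6-0 → 6
  0-3 → 5 (borrow)
  6-0-1 → 5
  7-6 → 1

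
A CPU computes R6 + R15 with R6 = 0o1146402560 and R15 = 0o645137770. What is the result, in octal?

0o2013542550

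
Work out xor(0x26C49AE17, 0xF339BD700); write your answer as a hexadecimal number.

0xD5FD27917

XOR each hex digit independently (no carries):
  2^F=D, 6^3=5, C^3=F, 4^9=D, 9^B=2, A^D=7, E^7=9, 1^0=1, 7^0=7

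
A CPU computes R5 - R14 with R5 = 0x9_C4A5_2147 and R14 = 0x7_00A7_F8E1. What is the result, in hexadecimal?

0x2C3FD2866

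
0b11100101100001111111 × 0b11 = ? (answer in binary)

0b1010110000100101111101

Multiply each base-2 digit by 3, carrying:
  1×3 = 3 → write 1 carry 1
  1×3+1 = 4 → write 0 carry 2
  1×3+2 = 5 → write 1 carry 2
  1×3+2 = 5 → write 1 carry 2
  1×3+2 = 5 → write 1 carry 2
  1×3+2 = 5 → write 1 carry 2
  1×3+2 = 5 → write 1 carry 2
  0×3+2 = 2 → write 0 carry 1
  0×3+1 = 1 → write 1
  0×3 = 0 → write 0
  0×3 = 0 → write 0
  1×3 = 3 → write 1 carry 1
  1×3+1 = 4 → write 0 carry 2
  0×3+2 = 2 → write 0 carry 1
  1×3+1 = 4 → write 0 carry 2
  0×3+2 = 2 → write 0 carry 1
  0×3+1 = 1 → write 1
  1×3 = 3 → write 1 carry 1
  1×3+1 = 4 → write 0 carry 2
  1×3+2 = 5 → write 1 carry 2
  remaining carry: 10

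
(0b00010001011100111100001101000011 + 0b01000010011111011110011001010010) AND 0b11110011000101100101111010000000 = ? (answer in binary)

0b1010011000100000000100010000000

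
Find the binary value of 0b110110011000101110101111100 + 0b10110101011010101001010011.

0b1001101000100000011111001111

Add column by column in base 2, right to left:
  0+1 = 1
  0+1 = 1
  1+0 = 1
  1+0 = 1
  1+1 = 0 carry 1
  1+0+1 = 0 carry 1
  1+1+1 = 1 carry 1
  0+0+1 = 1
  1+0 = 1
  0+1 = 1
  1+0 = 1
  1+1 = 0 carry 1
  1+0+1 = 0 carry 1
  0+1+1 = 0 carry 1
  1+0+1 = 0 carry 1
  0+1+1 = 0 carry 1
  0+1+1 = 0 carry 1
  0+0+1 = 1
  1+1 = 0 carry 1
  1+0+1 = 0 carry 1
  0+1+1 = 0 carry 1
  0+0+1 = 1
  1+1 = 0 carry 1
  1+1+1 = 1 carry 1
  0+0+1 = 1
  1+1 = 0 carry 1
  1+0+1 = 0 carry 1
  final carry 1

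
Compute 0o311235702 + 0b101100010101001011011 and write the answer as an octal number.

0o316663035

0b101100010101001011011 = 0o5425133 in octal.
Add column by column in base 8, right to left:
  2+3 = 5
  0+3 = 3
  7+1 = 0 carry 1
  5+5+1 = 3 carry 1
  3+2+1 = 6
  2+4 = 6
  1+5 = 6
  1+0 = 1
  3+0 = 3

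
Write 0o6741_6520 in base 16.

0xDE1D50

Each octal digit is 3 bits: 6=110 7=111 4=100 1=001 6=110 5=101 2=010 0=000.
Group the bits into nibbles: 1101 1110 0001 1101 0101 0000 → DE1D50.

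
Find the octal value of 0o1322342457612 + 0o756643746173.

0o2301206426005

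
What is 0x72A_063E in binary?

0b111001010100000011000111110

Expand each hex digit to 4 bits: 7=0111 2=0010 A=1010 0=0000 6=0110 3=0011 E=1110.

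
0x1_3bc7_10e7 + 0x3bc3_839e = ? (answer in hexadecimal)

0x1778a9485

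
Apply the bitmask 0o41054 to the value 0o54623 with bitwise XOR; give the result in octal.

0o15677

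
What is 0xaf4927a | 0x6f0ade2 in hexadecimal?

0xef4bffa

OR each hex digit independently (no carries):
  a|6=e, f|f=f, 4|0=4, 9|a=b, 2|d=f, 7|e=f, a|2=a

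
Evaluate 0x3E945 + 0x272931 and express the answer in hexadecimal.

Add column by column in base 16, right to left:
  5+1 = 6
  4+3 = 7
  9+9 = 2 carry 1
  E+2+1 = 1 carry 1
  3+7+1 = B
  0+2 = 2

0x2B1276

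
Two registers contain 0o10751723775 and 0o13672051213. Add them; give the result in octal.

0o24643775210

Add column by column in base 8, right to left:
  5+3 = 0 carry 1
  7+1+1 = 1 carry 1
  7+2+1 = 2 carry 1
  3+1+1 = 5
  2+5 = 7
  7+0 = 7
  1+2 = 3
  5+7 = 4 carry 1
  7+6+1 = 6 carry 1
  0+3+1 = 4
  1+1 = 2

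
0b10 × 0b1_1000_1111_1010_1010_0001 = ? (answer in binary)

0b1100011111010101000010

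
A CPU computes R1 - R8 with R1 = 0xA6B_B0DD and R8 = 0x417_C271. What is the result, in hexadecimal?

Subtract column by column in base 16:
  D-1 → C
  D-7 → 6
  0-2 → E (borrow)
  B-C-1 → E (borrow)
  B-7-1 → 3
  6-1 → 5
  A-4 → 6

0x653EE6C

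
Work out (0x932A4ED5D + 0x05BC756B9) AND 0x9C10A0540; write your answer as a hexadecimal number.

0x980080400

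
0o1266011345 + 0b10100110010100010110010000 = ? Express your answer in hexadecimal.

0xD715875

0o1266011345 = 0xAD812E5 in hexadecimal.
0b10100110010100010110010000 = 0x2994590 in hexadecimal.
Add column by column in base 16, right to left:
  5+0 = 5
  E+9 = 7 carry 1
  2+5+1 = 8
  1+4 = 5
  8+9 = 1 carry 1
  D+9+1 = 7 carry 1
  A+2+1 = D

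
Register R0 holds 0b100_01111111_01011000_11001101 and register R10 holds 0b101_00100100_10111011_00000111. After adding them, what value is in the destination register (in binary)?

0b1001101001000001001111010100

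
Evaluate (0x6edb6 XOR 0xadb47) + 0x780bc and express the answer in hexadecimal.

0x13b7ad

First 0x6edb6 XOR 0xadb47 = 0xc36f1.
Add column by column in base 16, right to left:
  1+c = d
  f+b = a carry 1
  6+0+1 = 7
  3+8 = b
  c+7 = 3 carry 1
  final carry 1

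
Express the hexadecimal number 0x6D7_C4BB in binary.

0b110110101111100010010111011

Expand each hex digit to 4 bits: 6=0110 D=1101 7=0111 C=1100 4=0100 B=1011 B=1011.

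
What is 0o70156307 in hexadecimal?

Each octal digit is 3 bits: 7=111 0=000 1=001 5=101 6=110 3=011 0=000 7=111.
Group the bits into nibbles: 1110 0000 1101 1100 1100 0111 → E0DCC7.

0xE0DCC7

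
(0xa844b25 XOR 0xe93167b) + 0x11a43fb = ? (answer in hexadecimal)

0x531a159

First 0xa844b25 XOR 0xe93167b = 0x4175d5e.
Add column by column in base 16, right to left:
  e+b = 9 carry 1
  5+f+1 = 5 carry 1
  d+3+1 = 1 carry 1
  5+4+1 = a
  7+a = 1 carry 1
  1+1+1 = 3
  4+1 = 5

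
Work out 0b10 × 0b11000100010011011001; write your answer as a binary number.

0b110001000100110110010

Multiply each base-2 digit by 2, carrying:
  1×2 = 2 → write 0 carry 1
  0×2+1 = 1 → write 1
  0×2 = 0 → write 0
  1×2 = 2 → write 0 carry 1
  1×2+1 = 3 → write 1 carry 1
  0×2+1 = 1 → write 1
  1×2 = 2 → write 0 carry 1
  1×2+1 = 3 → write 1 carry 1
  0×2+1 = 1 → write 1
  0×2 = 0 → write 0
  1×2 = 2 → write 0 carry 1
  0×2+1 = 1 → write 1
  0×2 = 0 → write 0
  0×2 = 0 → write 0
  1×2 = 2 → write 0 carry 1
  0×2+1 = 1 → write 1
  0×2 = 0 → write 0
  0×2 = 0 → write 0
  1×2 = 2 → write 0 carry 1
  1×2+1 = 3 → write 1 carry 1
  remaining carry: 1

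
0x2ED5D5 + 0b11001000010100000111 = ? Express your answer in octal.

0x2ED5D5 = 0o13552725 in octal.
0b11001000010100000111 = 0o3102407 in octal.
Add column by column in base 8, right to left:
  5+7 = 4 carry 1
  2+0+1 = 3
  7+4 = 3 carry 1
  2+2+1 = 5
  5+0 = 5
  5+1 = 6
  3+3 = 6
  1+0 = 1

0o16655334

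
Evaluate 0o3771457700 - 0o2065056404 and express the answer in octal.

Subtract column by column in base 8:
  0-4 → 4 (borrow)
  0-0-1 → 7 (borrow)
  7-4-1 → 2
  7-6 → 1
  5-5 → 0
  4-0 → 4
  1-5 → 4 (borrow)
  7-6-1 → 0
  7-0 → 7
  3-2 → 1

0o1704401274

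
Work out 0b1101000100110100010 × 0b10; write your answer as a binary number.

0b11010001001101000100

Multiply each base-2 digit by 2, carrying:
  0×2 = 0 → write 0
  1×2 = 2 → write 0 carry 1
  0×2+1 = 1 → write 1
  0×2 = 0 → write 0
  0×2 = 0 → write 0
  1×2 = 2 → write 0 carry 1
  0×2+1 = 1 → write 1
  1×2 = 2 → write 0 carry 1
  1×2+1 = 3 → write 1 carry 1
  0×2+1 = 1 → write 1
  0×2 = 0 → write 0
  1×2 = 2 → write 0 carry 1
  0×2+1 = 1 → write 1
  0×2 = 0 → write 0
  0×2 = 0 → write 0
  1×2 = 2 → write 0 carry 1
  0×2+1 = 1 → write 1
  1×2 = 2 → write 0 carry 1
  1×2+1 = 3 → write 1 carry 1
  remaining carry: 1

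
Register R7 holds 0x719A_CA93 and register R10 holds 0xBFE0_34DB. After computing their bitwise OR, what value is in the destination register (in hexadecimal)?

0xFFFAFEDB

OR each hex digit independently (no carries):
  7|B=F, 1|F=F, 9|E=F, A|0=A, C|3=F, A|4=E, 9|D=D, 3|B=B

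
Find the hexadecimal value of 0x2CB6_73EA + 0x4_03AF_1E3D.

Add column by column in base 16, right to left:
  A+D = 7 carry 1
  E+3+1 = 2 carry 1
  3+E+1 = 2 carry 1
  7+1+1 = 9
  6+F = 5 carry 1
  B+A+1 = 6 carry 1
  C+3+1 = 0 carry 1
  2+0+1 = 3
  0+4 = 4

0x430659227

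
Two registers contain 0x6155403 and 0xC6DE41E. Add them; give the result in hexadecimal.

0x12833821

Add column by column in base 16, right to left:
  3+E = 1 carry 1
  0+1+1 = 2
  4+4 = 8
  5+E = 3 carry 1
  5+D+1 = 3 carry 1
  1+6+1 = 8
  6+C = 2 carry 1
  final carry 1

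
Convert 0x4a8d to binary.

0b100101010001101

Expand each hex digit to 4 bits: 4=0100 a=1010 8=1000 d=1101.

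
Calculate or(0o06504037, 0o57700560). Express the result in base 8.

0o57704577

OR each oct digit independently (no carries):
  0|5=5, 6|7=7, 5|7=7, 0|0=0, 4|0=4, 0|5=5, 3|6=7, 7|0=7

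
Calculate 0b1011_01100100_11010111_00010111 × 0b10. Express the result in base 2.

0b10110110010011010111000101110

Multiply each base-2 digit by 2, carrying:
  1×2 = 2 → write 0 carry 1
  1×2+1 = 3 → write 1 carry 1
  1×2+1 = 3 → write 1 carry 1
  0×2+1 = 1 → write 1
  1×2 = 2 → write 0 carry 1
  0×2+1 = 1 → write 1
  0×2 = 0 → write 0
  0×2 = 0 → write 0
  1×2 = 2 → write 0 carry 1
  1×2+1 = 3 → write 1 carry 1
  1×2+1 = 3 → write 1 carry 1
  0×2+1 = 1 → write 1
  1×2 = 2 → write 0 carry 1
  0×2+1 = 1 → write 1
  1×2 = 2 → write 0 carry 1
  1×2+1 = 3 → write 1 carry 1
  0×2+1 = 1 → write 1
  0×2 = 0 → write 0
  1×2 = 2 → write 0 carry 1
  0×2+1 = 1 → write 1
  0×2 = 0 → write 0
  1×2 = 2 → write 0 carry 1
  1×2+1 = 3 → write 1 carry 1
  0×2+1 = 1 → write 1
  1×2 = 2 → write 0 carry 1
  1×2+1 = 3 → write 1 carry 1
  0×2+1 = 1 → write 1
  1×2 = 2 → write 0 carry 1
  remaining carry: 1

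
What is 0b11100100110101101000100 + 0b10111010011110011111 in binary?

Add column by column in base 2, right to left:
  0+1 = 1
  0+1 = 1
  1+1 = 0 carry 1
  0+1+1 = 0 carry 1
  0+1+1 = 0 carry 1
  0+0+1 = 1
  1+0 = 1
  0+1 = 1
  1+1 = 0 carry 1
  1+1+1 = 1 carry 1
  0+1+1 = 0 carry 1
  1+0+1 = 0 carry 1
  0+0+1 = 1
  1+1 = 0 carry 1
  1+0+1 = 0 carry 1
  0+1+1 = 0 carry 1
  0+1+1 = 0 carry 1
  1+1+1 = 1 carry 1
  0+0+1 = 1
  0+1 = 1
  1+0 = 1
  1+0 = 1
  1+0 = 1

0b11111100001001011100011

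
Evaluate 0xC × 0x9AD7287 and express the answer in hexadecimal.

0x74215E54

Multiply each base-16 digit by 12, carrying:
  7×12 = 84 → write 4 carry 5
  8×12+5 = 101 → write 5 carry 6
  2×12+6 = 30 → write E carry 1
  7×12+1 = 85 → write 5 carry 5
  D×12+5 = 161 → write 1 carry 10
  A×12+10 = 130 → write 2 carry 8
  9×12+8 = 116 → write 4 carry 7
  remaining carry: 7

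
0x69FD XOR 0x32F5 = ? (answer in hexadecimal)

XOR each hex digit independently (no carries):
  6^3=5, 9^2=B, F^F=0, D^5=8

0x5B08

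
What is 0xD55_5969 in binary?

0b1101010101010101100101101001

Expand each hex digit to 4 bits: D=1101 5=0101 5=0101 5=0101 9=1001 6=0110 9=1001.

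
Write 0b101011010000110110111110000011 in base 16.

0x2b436f83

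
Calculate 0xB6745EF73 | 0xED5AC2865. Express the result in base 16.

0xFF7EDEF77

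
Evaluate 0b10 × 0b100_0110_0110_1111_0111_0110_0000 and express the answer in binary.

0b1000110011011110111011000000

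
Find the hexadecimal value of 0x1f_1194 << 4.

Shifting left by 4 bits = 1 hex digit: append 1 zero.

0x1f11940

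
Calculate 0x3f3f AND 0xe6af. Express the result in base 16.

0x262f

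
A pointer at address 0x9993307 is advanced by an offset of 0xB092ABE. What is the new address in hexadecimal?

Add column by column in base 16, right to left:
  7+E = 5 carry 1
  0+B+1 = C
  3+A = D
  3+2 = 5
  9+9 = 2 carry 1
  9+0+1 = A
  9+B = 4 carry 1
  final carry 1

0x14A25DC5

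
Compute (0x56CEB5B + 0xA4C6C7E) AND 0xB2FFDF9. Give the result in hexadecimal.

Add column by column in base 16, right to left:
  B+E = 9 carry 1
  5+7+1 = D
  B+C = 7 carry 1
  E+6+1 = 5 carry 1
  C+C+1 = 9 carry 1
  6+4+1 = B
  5+A = F
Sum = 0xFB957D9; now AND with 0xB2FFDF9:
  F&B=B, B&2=2, 9&F=9, 5&F=5, 7&D=5, D&F=D, 9&9=9

0xB2955D9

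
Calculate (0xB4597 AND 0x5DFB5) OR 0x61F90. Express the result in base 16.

0x75F95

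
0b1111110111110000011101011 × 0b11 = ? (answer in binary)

Multiply each base-2 digit by 3, carrying:
  1×3 = 3 → write 1 carry 1
  1×3+1 = 4 → write 0 carry 2
  0×3+2 = 2 → write 0 carry 1
  1×3+1 = 4 → write 0 carry 2
  0×3+2 = 2 → write 0 carry 1
  1×3+1 = 4 → write 0 carry 2
  1×3+2 = 5 → write 1 carry 2
  1×3+2 = 5 → write 1 carry 2
  0×3+2 = 2 → write 0 carry 1
  0×3+1 = 1 → write 1
  0×3 = 0 → write 0
  0×3 = 0 → write 0
  0×3 = 0 → write 0
  1×3 = 3 → write 1 carry 1
  1×3+1 = 4 → write 0 carry 2
  1×3+2 = 5 → write 1 carry 2
  1×3+2 = 5 → write 1 carry 2
  1×3+2 = 5 → write 1 carry 2
  0×3+2 = 2 → write 0 carry 1
  1×3+1 = 4 → write 0 carry 2
  1×3+2 = 5 → write 1 carry 2
  1×3+2 = 5 → write 1 carry 2
  1×3+2 = 5 → write 1 carry 2
  1×3+2 = 5 → write 1 carry 2
  1×3+2 = 5 → write 1 carry 2
  remaining carry: 10

0b101111100111010001011000001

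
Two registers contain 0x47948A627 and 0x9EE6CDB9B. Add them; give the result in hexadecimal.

0xE67B581C2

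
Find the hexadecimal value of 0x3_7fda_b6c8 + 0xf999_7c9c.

0x479743364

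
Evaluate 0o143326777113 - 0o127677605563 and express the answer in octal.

Subtract column by column in base 8:
  3-3 → 0
  1-6 → 3 (borrow)
  1-5-1 → 3 (borrow)
  7-5-1 → 1
  7-0 → 7
  7-6 → 1
  6-7 → 7 (borrow)
  2-7-1 → 2 (borrow)
  3-6-1 → 4 (borrow)
  3-7-1 → 3 (borrow)
  4-2-1 → 1
  1-1 → 0

0o13427171330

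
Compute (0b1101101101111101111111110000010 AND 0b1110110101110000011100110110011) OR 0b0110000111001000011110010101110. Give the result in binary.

0b1110100111111000011110110101110

0b1101101101111101111111110000010 AND 0b1110110101110000011100110110011 = 0b1100100101110000011100110000010.
Then OR with 0b0110000111001000011110010101110.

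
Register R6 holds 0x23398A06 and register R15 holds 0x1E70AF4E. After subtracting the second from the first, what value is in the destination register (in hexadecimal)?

0x4C8DAB8

Subtract column by column in base 16:
  6-E → 8 (borrow)
  0-4-1 → B (borrow)
  A-F-1 → A (borrow)
  8-A-1 → D (borrow)
  9-0-1 → 8
  3-7 → C (borrow)
  3-E-1 → 4 (borrow)
  2-1-1 → 0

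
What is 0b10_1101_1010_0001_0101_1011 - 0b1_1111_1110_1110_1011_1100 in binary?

Subtract column by column in base 2:
  1-0 → 1
  1-0 → 1
  0-1 → 1 (borrow)
  1-1-1 → 1 (borrow)
  1-1-1 → 1 (borrow)
  0-1-1 → 0 (borrow)
  1-0-1 → 0
  0-1 → 1 (borrow)
  1-0-1 → 0
  0-1 → 1 (borrow)
  0-1-1 → 0 (borrow)
  0-1-1 → 0 (borrow)
  0-0-1 → 1 (borrow)
  1-1-1 → 1 (borrow)
  0-1-1 → 0 (borrow)
  1-1-1 → 1 (borrow)
  1-1-1 → 1 (borrow)
  0-1-1 → 0 (borrow)
  1-1-1 → 1 (borrow)
  1-1-1 → 1 (borrow)
  0-1-1 → 0 (borrow)
  1-0-1 → 0

0b11011011001010011111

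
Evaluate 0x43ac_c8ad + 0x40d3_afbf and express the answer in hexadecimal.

0x8480786c

Add column by column in base 16, right to left:
  d+f = c carry 1
  a+b+1 = 6 carry 1
  8+f+1 = 8 carry 1
  c+a+1 = 7 carry 1
  c+3+1 = 0 carry 1
  a+d+1 = 8 carry 1
  3+0+1 = 4
  4+4 = 8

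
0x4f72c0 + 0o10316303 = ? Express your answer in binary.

0b11100010000111110000011

0x4f72c0 = 0b10011110111001011000000 in binary.
0o10316303 = 0b1000011001110011000011 in binary.
Add column by column in base 2, right to left:
  0+1 = 1
  0+1 = 1
  0+0 = 0
  0+0 = 0
  0+0 = 0
  0+0 = 0
  1+1 = 0 carry 1
  1+1+1 = 1 carry 1
  0+0+1 = 1
  1+0 = 1
  0+1 = 1
  0+1 = 1
  1+1 = 0 carry 1
  1+0+1 = 0 carry 1
  1+0+1 = 0 carry 1
  0+1+1 = 0 carry 1
  1+1+1 = 1 carry 1
  1+0+1 = 0 carry 1
  1+0+1 = 0 carry 1
  1+0+1 = 0 carry 1
  0+0+1 = 1
  0+1 = 1
  1+0 = 1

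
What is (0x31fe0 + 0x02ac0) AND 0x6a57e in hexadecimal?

0x20020

Add column by column in base 16, right to left:
  0+0 = 0
  e+c = a carry 1
  f+a+1 = a carry 1
  1+2+1 = 4
  3+0 = 3
Sum = 0x34aa0; now AND with 0x6a57e:
  3&6=2, 4&a=0, a&5=0, a&7=2, 0&e=0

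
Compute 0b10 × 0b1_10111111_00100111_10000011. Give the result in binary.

Multiply each base-2 digit by 2, carrying:
  1×2 = 2 → write 0 carry 1
  1×2+1 = 3 → write 1 carry 1
  0×2+1 = 1 → write 1
  0×2 = 0 → write 0
  0×2 = 0 → write 0
  0×2 = 0 → write 0
  0×2 = 0 → write 0
  1×2 = 2 → write 0 carry 1
  1×2+1 = 3 → write 1 carry 1
  1×2+1 = 3 → write 1 carry 1
  1×2+1 = 3 → write 1 carry 1
  0×2+1 = 1 → write 1
  0×2 = 0 → write 0
  1×2 = 2 → write 0 carry 1
  0×2+1 = 1 → write 1
  0×2 = 0 → write 0
  1×2 = 2 → write 0 carry 1
  1×2+1 = 3 → write 1 carry 1
  1×2+1 = 3 → write 1 carry 1
  1×2+1 = 3 → write 1 carry 1
  1×2+1 = 3 → write 1 carry 1
  1×2+1 = 3 → write 1 carry 1
  0×2+1 = 1 → write 1
  1×2 = 2 → write 0 carry 1
  1×2+1 = 3 → write 1 carry 1
  remaining carry: 1

0b11011111100100111100000110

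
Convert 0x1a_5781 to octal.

Expand each hex digit to 4 bits: 1=0001 a=1010 5=0101 7=0111 8=1000 1=0001.
Group the bits in threes: 110 100 101 011 110 000 001 → 6453601.

0o6453601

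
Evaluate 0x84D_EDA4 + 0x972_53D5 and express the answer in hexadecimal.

Add column by column in base 16, right to left:
  4+5 = 9
  A+D = 7 carry 1
  D+3+1 = 1 carry 1
  E+5+1 = 4 carry 1
  D+2+1 = 0 carry 1
  4+7+1 = C
  8+9 = 1 carry 1
  final carry 1

0x11C04179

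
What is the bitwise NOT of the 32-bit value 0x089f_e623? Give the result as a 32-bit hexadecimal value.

Each hex digit d becomes f−d:
  0→f, 8→7, 9→6, f→0, e→1, 6→9, 2→d, 3→c

0xf76019dc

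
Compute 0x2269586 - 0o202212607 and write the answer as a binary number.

0b111010111111111111111

0x2269586 = 0b10001001101001010110000110 in binary.
0o202212607 = 0b10000010010001010110000111 in binary.
Subtract column by column in base 2:
  0-1 → 1 (borrow)
  1-1-1 → 1 (borrow)
  1-1-1 → 1 (borrow)
  0-0-1 → 1 (borrow)
  0-0-1 → 1 (borrow)
  0-0-1 → 1 (borrow)
  0-0-1 → 1 (borrow)
  1-1-1 → 1 (borrow)
  1-1-1 → 1 (borrow)
  0-0-1 → 1 (borrow)
  1-1-1 → 1 (borrow)
  0-0-1 → 1 (borrow)
  1-1-1 → 1 (borrow)
  0-0-1 → 1 (borrow)
  0-0-1 → 1 (borrow)
  1-0-1 → 0
  0-1 → 1 (borrow)
  1-0-1 → 0
  1-0 → 1
  0-1 → 1 (borrow)
  0-0-1 → 1 (borrow)
  1-0-1 → 0
  0-0 → 0
  0-0 → 0
  0-0 → 0
  1-1 → 0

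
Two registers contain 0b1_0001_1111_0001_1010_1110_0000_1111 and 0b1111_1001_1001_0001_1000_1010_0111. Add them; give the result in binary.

Add column by column in base 2, right to left:
  1+1 = 0 carry 1
  1+1+1 = 1 carry 1
  1+1+1 = 1 carry 1
  1+0+1 = 0 carry 1
  0+0+1 = 1
  0+1 = 1
  0+0 = 0
  0+1 = 1
  0+0 = 0
  1+0 = 1
  1+0 = 1
  1+1 = 0 carry 1
  0+1+1 = 0 carry 1
  1+0+1 = 0 carry 1
  0+0+1 = 1
  1+0 = 1
  1+1 = 0 carry 1
  0+0+1 = 1
  0+0 = 0
  0+1 = 1
  1+1 = 0 carry 1
  1+0+1 = 0 carry 1
  1+0+1 = 0 carry 1
  1+1+1 = 1 carry 1
  1+1+1 = 1 carry 1
  0+1+1 = 0 carry 1
  0+1+1 = 0 carry 1
  0+1+1 = 0 carry 1
  1+0+1 = 0 carry 1
  final carry 1

0b100001100010101100011010110110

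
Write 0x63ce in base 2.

Expand each hex digit to 4 bits: 6=0110 3=0011 c=1100 e=1110.

0b110001111001110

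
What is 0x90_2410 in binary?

0b100100000010010000010000

Expand each hex digit to 4 bits: 9=1001 0=0000 2=0010 4=0100 1=0001 0=0000.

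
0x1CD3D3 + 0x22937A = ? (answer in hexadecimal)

0x3F674D

Add column by column in base 16, right to left:
  3+A = D
  D+7 = 4 carry 1
  3+3+1 = 7
  D+9 = 6 carry 1
  C+2+1 = F
  1+2 = 3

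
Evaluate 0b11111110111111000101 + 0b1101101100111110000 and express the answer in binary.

0b101101100100110110101

Add column by column in base 2, right to left:
  1+0 = 1
  0+0 = 0
  1+0 = 1
  0+0 = 0
  0+1 = 1
  0+1 = 1
  1+1 = 0 carry 1
  1+1+1 = 1 carry 1
  1+1+1 = 1 carry 1
  1+0+1 = 0 carry 1
  1+0+1 = 0 carry 1
  1+1+1 = 1 carry 1
  0+1+1 = 0 carry 1
  1+0+1 = 0 carry 1
  1+1+1 = 1 carry 1
  1+1+1 = 1 carry 1
  1+0+1 = 0 carry 1
  1+1+1 = 1 carry 1
  1+1+1 = 1 carry 1
  1+0+1 = 0 carry 1
  final carry 1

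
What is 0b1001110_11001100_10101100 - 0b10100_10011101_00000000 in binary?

0b1110100010111110101100

Subtract column by column in base 2:
  0-0 → 0
  0-0 → 0
  1-0 → 1
  1-0 → 1
  0-0 → 0
  1-0 → 1
  0-0 → 0
  1-0 → 1
  0-1 → 1 (borrow)
  0-0-1 → 1 (borrow)
  1-1-1 → 1 (borrow)
  1-1-1 → 1 (borrow)
  0-1-1 → 0 (borrow)
  0-0-1 → 1 (borrow)
  1-0-1 → 0
  1-1 → 0
  0-0 → 0
  1-0 → 1
  1-1 → 0
  1-0 → 1
  0-1 → 1 (borrow)
  0-0-1 → 1 (borrow)
  1-0-1 → 0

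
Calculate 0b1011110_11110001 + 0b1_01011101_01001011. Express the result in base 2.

Add column by column in base 2, right to left:
  1+1 = 0 carry 1
  0+1+1 = 0 carry 1
  0+0+1 = 1
  0+1 = 1
  1+0 = 1
  1+0 = 1
  1+1 = 0 carry 1
  1+0+1 = 0 carry 1
  0+1+1 = 0 carry 1
  1+0+1 = 0 carry 1
  1+1+1 = 1 carry 1
  1+1+1 = 1 carry 1
  1+1+1 = 1 carry 1
  0+0+1 = 1
  1+1 = 0 carry 1
  0+0+1 = 1
  0+1 = 1

0b11011110000111100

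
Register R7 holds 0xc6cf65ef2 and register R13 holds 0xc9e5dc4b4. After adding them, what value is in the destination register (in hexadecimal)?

0x190b5423a6

Add column by column in base 16, right to left:
  2+4 = 6
  f+b = a carry 1
  e+4+1 = 3 carry 1
  5+c+1 = 2 carry 1
  6+d+1 = 4 carry 1
  f+5+1 = 5 carry 1
  c+e+1 = b carry 1
  6+9+1 = 0 carry 1
  c+c+1 = 9 carry 1
  final carry 1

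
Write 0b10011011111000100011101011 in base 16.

Group the bits into nibbles: 0010 0110 1111 1000 1000 1110 1011 → 26F88EB.

0x26F88EB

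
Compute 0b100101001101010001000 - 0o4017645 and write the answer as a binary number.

0b100111101011100011

0o4017645 = 0b100000001111110100101 in binary.
Subtract column by column in base 2:
  0-1 → 1 (borrow)
  0-0-1 → 1 (borrow)
  0-1-1 → 0 (borrow)
  1-0-1 → 0
  0-0 → 0
  0-1 → 1 (borrow)
  0-0-1 → 1 (borrow)
  1-1-1 → 1 (borrow)
  0-1-1 → 0 (borrow)
  1-1-1 → 1 (borrow)
  0-1-1 → 0 (borrow)
  1-1-1 → 1 (borrow)
  1-1-1 → 1 (borrow)
  0-0-1 → 1 (borrow)
  0-0-1 → 1 (borrow)
  1-0-1 → 0
  0-0 → 0
  1-0 → 1
  0-0 → 0
  0-0 → 0
  1-1 → 0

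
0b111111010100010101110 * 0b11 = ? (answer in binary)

Multiply each base-2 digit by 3, carrying:
  0×3 = 0 → write 0
  1×3 = 3 → write 1 carry 1
  1×3+1 = 4 → write 0 carry 2
  1×3+2 = 5 → write 1 carry 2
  0×3+2 = 2 → write 0 carry 1
  1×3+1 = 4 → write 0 carry 2
  0×3+2 = 2 → write 0 carry 1
  1×3+1 = 4 → write 0 carry 2
  0×3+2 = 2 → write 0 carry 1
  0×3+1 = 1 → write 1
  0×3 = 0 → write 0
  1×3 = 3 → write 1 carry 1
  0×3+1 = 1 → write 1
  1×3 = 3 → write 1 carry 1
  0×3+1 = 1 → write 1
  1×3 = 3 → write 1 carry 1
  1×3+1 = 4 → write 0 carry 2
  1×3+2 = 5 → write 1 carry 2
  1×3+2 = 5 → write 1 carry 2
  1×3+2 = 5 → write 1 carry 2
  1×3+2 = 5 → write 1 carry 2
  remaining carry: 10

0b10111101111101000001010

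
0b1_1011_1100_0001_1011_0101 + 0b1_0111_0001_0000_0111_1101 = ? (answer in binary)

Add column by column in base 2, right to left:
  1+1 = 0 carry 1
  0+0+1 = 1
  1+1 = 0 carry 1
  0+1+1 = 0 carry 1
  1+1+1 = 1 carry 1
  1+1+1 = 1 carry 1
  0+1+1 = 0 carry 1
  1+0+1 = 0 carry 1
  1+0+1 = 0 carry 1
  0+0+1 = 1
  0+0 = 0
  0+0 = 0
  0+1 = 1
  0+0 = 0
  1+0 = 1
  1+0 = 1
  1+1 = 0 carry 1
  1+1+1 = 1 carry 1
  0+1+1 = 0 carry 1
  1+0+1 = 0 carry 1
  1+1+1 = 1 carry 1
  final carry 1

0b1100101101001000110010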